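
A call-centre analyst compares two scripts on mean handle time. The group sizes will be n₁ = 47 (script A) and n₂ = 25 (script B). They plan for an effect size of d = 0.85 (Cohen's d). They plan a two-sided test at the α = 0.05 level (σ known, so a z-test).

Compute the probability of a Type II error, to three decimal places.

β ≈ 0.070

Noncentrality parameter: δ = d / √(1/n₁ + 1/n₂) = 0.85 / √(1/47 + 1/25) = 3.4338
Critical value for a two-sided test at α = 0.05: z_{α/2} = 1.960.
Power = Φ(δ − 1.960) + Φ(−δ − 1.960) = Φ(1.474) + Φ(-5.394) = 0.9297 + 0.0000 = 0.9297.
Type II error: β = 1 − power = 1 − 0.9297 = 0.0703.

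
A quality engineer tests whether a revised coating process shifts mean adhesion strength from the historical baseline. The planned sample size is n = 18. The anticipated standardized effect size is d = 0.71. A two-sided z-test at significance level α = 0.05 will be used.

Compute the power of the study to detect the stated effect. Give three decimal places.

Noncentrality parameter: δ = d·√n = 0.71 × √18 = 3.0123
Critical value for a two-sided test at α = 0.05: z_{α/2} = 1.960.
Power = Φ(δ − 1.960) + Φ(−δ − 1.960) = Φ(1.052) + Φ(-4.972) = 0.8537 + 0.0000 = 0.8537.

Power ≈ 0.854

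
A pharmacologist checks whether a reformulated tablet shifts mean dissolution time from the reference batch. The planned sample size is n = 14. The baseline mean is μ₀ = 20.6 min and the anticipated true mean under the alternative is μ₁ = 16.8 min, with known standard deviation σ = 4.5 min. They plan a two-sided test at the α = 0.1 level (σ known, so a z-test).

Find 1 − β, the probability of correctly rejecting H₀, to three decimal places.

Power ≈ 0.935

Standardized effect: d = |μ₁ − μ₀| / σ = |16.8 − 20.6| / 4.5 = 0.8444
Noncentrality parameter: δ = d·√n = 0.8444 × √14 = 3.1596
Critical value for a two-sided test at α = 0.1: z_{α/2} = 1.645.
Power = Φ(δ − 1.645) + Φ(−δ − 1.645) = Φ(1.515) + Φ(-4.804) = 0.9351 + 0.0000 = 0.9351.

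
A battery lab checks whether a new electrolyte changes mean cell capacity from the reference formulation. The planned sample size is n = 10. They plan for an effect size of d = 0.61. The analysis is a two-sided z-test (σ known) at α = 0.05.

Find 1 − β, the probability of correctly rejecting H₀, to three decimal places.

Power ≈ 0.488

Noncentrality parameter: λ = d·√n = 0.61 × √10 = 1.9290
Critical value for a two-sided test at α = 0.05: z_{α/2} = 1.960.
Power = Φ(λ − 1.960) + Φ(−λ − 1.960) = Φ(-0.031) + Φ(-3.889) = 0.4876 + 0.0001 = 0.4877.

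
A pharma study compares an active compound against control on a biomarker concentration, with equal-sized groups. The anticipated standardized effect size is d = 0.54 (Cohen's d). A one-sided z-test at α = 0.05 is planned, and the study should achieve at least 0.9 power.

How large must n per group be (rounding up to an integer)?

For power 0.9 need Φ(δ − z_{0.05}) = 0.9, so δ = z_{0.05} + z_{0.10} = 1.645 + 1.282 = 2.926.
δ = d·√(n/2) ⇒ n = 2(δ/d)² = 2 × (2.926 / 0.54)² = 58.74.
Round up to the next whole unit.

n = 59 per group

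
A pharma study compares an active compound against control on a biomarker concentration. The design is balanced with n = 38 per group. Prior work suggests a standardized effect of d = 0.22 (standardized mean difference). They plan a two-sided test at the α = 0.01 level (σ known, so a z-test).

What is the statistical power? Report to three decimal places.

Power ≈ 0.053

Noncentrality parameter: δ = d·√(n/2) = 0.22 × √(38/2) = 0.9590
Critical value for a two-sided test at α = 0.01: z_{α/2} = 2.576.
Power = Φ(δ − 2.576) + Φ(−δ − 2.576) = Φ(-1.617) + Φ(-3.535) = 0.0530 + 0.0002 = 0.0532.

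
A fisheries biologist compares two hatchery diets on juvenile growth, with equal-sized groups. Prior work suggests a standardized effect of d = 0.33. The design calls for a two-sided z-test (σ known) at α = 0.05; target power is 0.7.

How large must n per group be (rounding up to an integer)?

For power 0.7 need Φ(δ − z_{0.025}) = 0.7, so δ = z_{0.025} + z_{0.30} = 1.960 + 0.524 = 2.484.
(For δ > 0 the lower-tail rejection region contributes negligibly to power, so the one-term inversion is standard.)
δ = d·√(n/2) ⇒ n = 2(δ/d)² = 2 × (2.484 / 0.33)² = 113.35.
Rounding up, n = 114 per group.

n = 114 per group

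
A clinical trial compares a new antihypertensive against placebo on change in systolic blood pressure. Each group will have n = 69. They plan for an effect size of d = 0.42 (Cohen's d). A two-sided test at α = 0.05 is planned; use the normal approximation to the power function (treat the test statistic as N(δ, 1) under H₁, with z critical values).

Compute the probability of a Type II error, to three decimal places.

β ≈ 0.306

Noncentrality parameter: δ = d·√(n/2) = 0.42 × √(69/2) = 2.4669
Critical value for a two-sided test at α = 0.05: z_{α/2} = 1.960.
Power = Φ(δ − 1.960) + Φ(−δ − 1.960) = Φ(0.507) + Φ(-4.427) = 0.6939 + 0.0000 = 0.6939.
Type II error: β = 1 − power = 1 − 0.6939 = 0.3061.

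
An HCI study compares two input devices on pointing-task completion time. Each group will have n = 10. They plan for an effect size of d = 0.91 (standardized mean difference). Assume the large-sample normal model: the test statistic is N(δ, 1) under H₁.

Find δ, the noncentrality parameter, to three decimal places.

The noncentrality parameter scales effect size by the design's sample-size factor: δ = d·√(n/2) = 0.91 × √(10/2) = 2.0348

δ ≈ 2.035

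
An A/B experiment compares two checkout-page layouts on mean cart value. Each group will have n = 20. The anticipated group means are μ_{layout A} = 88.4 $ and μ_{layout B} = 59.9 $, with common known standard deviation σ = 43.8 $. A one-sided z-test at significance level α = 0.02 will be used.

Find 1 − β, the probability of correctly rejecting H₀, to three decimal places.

Standardized effect: d = |μ_{layout A} − μ_{layout B}| / σ = |88.4 − 59.9| / 43.8 = 0.6507
Noncentrality parameter: δ = d·√(n/2) = 0.6507 × √(20/2) = 2.0576
Critical value for a one-sided test at α = 0.02: z_α = 2.054.
Power = Φ(δ − 2.054) = Φ(0.004) = 0.5016.

Power ≈ 0.502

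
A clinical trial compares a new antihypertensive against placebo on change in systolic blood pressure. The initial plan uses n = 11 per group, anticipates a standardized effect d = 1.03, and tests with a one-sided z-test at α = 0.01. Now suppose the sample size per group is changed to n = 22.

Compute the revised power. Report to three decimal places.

With n = 22 per group: δ = d·√(n/2) = 1.03 × √(22/2) = 3.4161. Critical value z_{0.01} = 2.326.
Revised power = Φ(δ − 2.326) = Φ(1.090) = 0.8621.

Power ≈ 0.862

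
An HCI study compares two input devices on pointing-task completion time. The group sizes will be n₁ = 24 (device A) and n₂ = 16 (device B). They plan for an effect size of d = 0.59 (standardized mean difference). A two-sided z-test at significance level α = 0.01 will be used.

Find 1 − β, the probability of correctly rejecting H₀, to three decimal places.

Noncentrality parameter: δ = d / √(1/n₁ + 1/n₂) = 0.59 / √(1/24 + 1/16) = 1.8280
Critical value for a two-sided test at α = 0.01: z_{α/2} = 2.576.
Power = Φ(δ − 2.576) + Φ(−δ − 2.576) = Φ(-0.748) + Φ(-4.404) = 0.2273 + 0.0000 = 0.2273.

Power ≈ 0.227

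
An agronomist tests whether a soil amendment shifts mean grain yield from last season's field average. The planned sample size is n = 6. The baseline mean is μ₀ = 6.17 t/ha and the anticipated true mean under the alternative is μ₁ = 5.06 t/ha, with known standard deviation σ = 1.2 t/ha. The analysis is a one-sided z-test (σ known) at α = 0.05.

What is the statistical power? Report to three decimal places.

Standardized effect: d = |μ₁ − μ₀| / σ = |5.06 − 6.17| / 1.2 = 0.9250
Noncentrality parameter: δ = d·√n = 0.9250 × √6 = 2.2658
Critical value for a one-sided test at α = 0.05: z_α = 1.645.
Power = Φ(δ − 1.645) = Φ(0.621) = 0.7327.

Power ≈ 0.733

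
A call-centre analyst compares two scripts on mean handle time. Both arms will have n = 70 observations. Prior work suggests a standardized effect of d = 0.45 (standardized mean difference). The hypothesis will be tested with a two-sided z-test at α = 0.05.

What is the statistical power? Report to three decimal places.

Noncentrality parameter: δ = d·√(n/2) = 0.45 × √(70/2) = 2.6622
Critical value for a two-sided test at α = 0.05: z_{α/2} = 1.960.
Power = Φ(δ − 1.960) + Φ(−δ − 1.960) = Φ(0.702) + Φ(-4.622) = 0.7587 + 0.0000 = 0.7587.

Power ≈ 0.759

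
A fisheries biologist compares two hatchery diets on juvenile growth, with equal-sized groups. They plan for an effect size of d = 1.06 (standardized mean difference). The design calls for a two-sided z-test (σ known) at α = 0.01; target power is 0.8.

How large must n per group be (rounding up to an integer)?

Set Φ(δ − 2.576) = 0.8; then δ − 2.576 = Φ⁻¹(0.8) = 0.842, giving δ = 3.417.
(The Φ(−δ − z_{α/2}) term is vanishingly small for δ > 0 and is dropped in the standard sample-size formula.)
δ = d·√(n/2) ⇒ n = 2(δ/d)² = 2 × (3.417 / 1.06)² = 20.79.
Round up to the next whole unit.

n = 21 per group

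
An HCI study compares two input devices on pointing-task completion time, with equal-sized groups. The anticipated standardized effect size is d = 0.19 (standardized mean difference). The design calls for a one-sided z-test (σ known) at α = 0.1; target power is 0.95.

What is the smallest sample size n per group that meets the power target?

For power 0.95 need Φ(δ − z_{0.1}) = 0.95, so δ = z_{0.1} + z_{0.05} = 1.282 + 1.645 = 2.926.
δ = d·√(n/2) ⇒ n = 2(δ/d)² = 2 × (2.926 / 0.19)² = 474.45.
Round up to the next whole unit.

n = 475 per group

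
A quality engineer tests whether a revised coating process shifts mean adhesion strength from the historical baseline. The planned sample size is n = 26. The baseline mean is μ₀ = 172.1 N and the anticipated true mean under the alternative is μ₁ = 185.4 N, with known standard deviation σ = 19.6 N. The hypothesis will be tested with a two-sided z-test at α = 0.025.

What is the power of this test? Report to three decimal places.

Power ≈ 0.889

Standardized effect: d = |μ₁ − μ₀| / σ = |185.4 − 172.1| / 19.6 = 0.6786
Noncentrality parameter: δ = d·√n = 0.6786 × √26 = 3.4600
Two-sided α = 0.025 → critical value z_{0.0125} = 2.241.
Power = Φ(δ − 2.241) + Φ(−δ − 2.241) = Φ(1.219) + Φ(-5.701) = 0.8885 + 0.0000 = 0.8885.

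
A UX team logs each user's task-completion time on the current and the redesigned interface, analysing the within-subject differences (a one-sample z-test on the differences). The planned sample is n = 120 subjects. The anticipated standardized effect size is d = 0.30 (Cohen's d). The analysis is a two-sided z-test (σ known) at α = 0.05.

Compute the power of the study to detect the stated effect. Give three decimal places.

Noncentrality parameter: δ = d·√n = 0.30 × √120 = 3.2863
Two-sided α = 0.05 → critical value z_{0.025} = 1.960.
Power = Φ(δ − 1.960) + Φ(−δ − 1.960) = Φ(1.326) + Φ(-5.246) = 0.9076 + 0.0000 = 0.9076.

Power ≈ 0.908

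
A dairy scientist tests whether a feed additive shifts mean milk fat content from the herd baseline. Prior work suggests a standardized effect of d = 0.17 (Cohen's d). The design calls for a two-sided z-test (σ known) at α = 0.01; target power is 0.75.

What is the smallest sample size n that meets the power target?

For power 0.75 need Φ(δ − z_{0.005}) = 0.75, so δ = z_{0.005} + z_{0.25} = 2.576 + 0.674 = 3.250.
(Ignoring the negligible lower-tail rejection probability gives the usual closed-form inversion.)
δ = d·√n ⇒ n = (δ/d)² = (3.250 / 0.17)² = 365.56.
Rounding up, n = 366.

n = 366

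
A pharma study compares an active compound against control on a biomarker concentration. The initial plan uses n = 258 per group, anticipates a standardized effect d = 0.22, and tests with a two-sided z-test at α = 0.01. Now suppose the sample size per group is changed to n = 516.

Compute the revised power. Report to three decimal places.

Power ≈ 0.831

With n = 516 per group: δ = d·√(n/2) = 0.22 × √(516/2) = 3.5337. Critical value z_{0.005} = 2.576.
Revised power = Φ(δ − 2.576) + Φ(−δ − 2.576) = Φ(0.958) + Φ(-6.110) = 0.8309 + 0.0000 = 0.8309.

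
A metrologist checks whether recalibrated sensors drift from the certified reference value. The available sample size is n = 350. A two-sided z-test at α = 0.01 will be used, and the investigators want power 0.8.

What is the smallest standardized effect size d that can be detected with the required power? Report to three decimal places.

d ≈ 0.183

Required noncentrality: δ = z_{0.005} + z_{0.20} = 2.576 + 0.842 = 3.417.
(Lower-tail contribution to power is negligible for δ > 0.)
δ = d·√n ⇒ d = δ/√n = 3.417/√350 = 0.1827.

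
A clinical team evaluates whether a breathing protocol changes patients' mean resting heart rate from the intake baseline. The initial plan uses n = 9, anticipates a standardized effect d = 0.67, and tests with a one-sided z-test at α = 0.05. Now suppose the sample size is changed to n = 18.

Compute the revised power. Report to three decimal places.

With n = 18: δ = d·√n = 0.67 × √18 = 2.8426. Critical value z_{0.05} = 1.645.
Revised power = Φ(δ − 1.645) = Φ(1.198) = 0.8845.

Power ≈ 0.884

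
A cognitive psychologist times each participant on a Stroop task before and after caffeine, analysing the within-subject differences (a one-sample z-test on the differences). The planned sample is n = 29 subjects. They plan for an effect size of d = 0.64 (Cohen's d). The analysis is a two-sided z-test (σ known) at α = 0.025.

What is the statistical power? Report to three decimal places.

Power ≈ 0.886

Noncentrality parameter: δ = d·√n = 0.64 × √29 = 3.4465
Critical value for a two-sided test at α = 0.025: z_{α/2} = 2.241.
Power = Φ(δ − 2.241) + Φ(−δ − 2.241) = Φ(1.205) + Φ(-5.688) = 0.8859 + 0.0000 = 0.8859.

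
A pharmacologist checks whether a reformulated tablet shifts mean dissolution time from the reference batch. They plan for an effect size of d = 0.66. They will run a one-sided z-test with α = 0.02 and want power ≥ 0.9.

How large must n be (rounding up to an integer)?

For power 0.9 need Φ(δ − z_{0.02}) = 0.9, so δ = z_{0.02} + z_{0.10} = 2.054 + 1.282 = 3.335.
δ = d·√n ⇒ n = (δ/d)² = (3.335 / 0.66)² = 25.54.
Round up to the next whole unit.

n = 26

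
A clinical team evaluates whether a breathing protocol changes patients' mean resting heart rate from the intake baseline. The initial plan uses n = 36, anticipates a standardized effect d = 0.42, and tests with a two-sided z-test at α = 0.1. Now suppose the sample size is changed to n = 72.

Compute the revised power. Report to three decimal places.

With n = 72: δ = d·√n = 0.42 × √72 = 3.5638. Critical value z_{0.05} = 1.645.
Revised power = Φ(δ − 1.645) + Φ(−δ − 1.645) = Φ(1.919) + Φ(-5.209) = 0.9725 + 0.0000 = 0.9725.

Power ≈ 0.973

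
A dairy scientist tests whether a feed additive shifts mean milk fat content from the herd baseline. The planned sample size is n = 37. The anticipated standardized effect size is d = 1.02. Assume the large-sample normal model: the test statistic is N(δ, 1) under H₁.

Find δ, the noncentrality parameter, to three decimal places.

δ ≈ 6.204

δ = d·√n = 1.02 × √37 = 6.2044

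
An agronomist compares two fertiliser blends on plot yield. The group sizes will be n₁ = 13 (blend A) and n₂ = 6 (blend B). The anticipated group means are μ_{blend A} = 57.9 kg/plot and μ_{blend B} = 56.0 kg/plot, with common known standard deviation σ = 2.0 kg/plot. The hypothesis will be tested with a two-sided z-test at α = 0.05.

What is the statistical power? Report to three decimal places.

Standardized effect: d = |μ_{blend A} − μ_{blend B}| / σ = |57.9 − 56.0| / 2.0 = 0.9500
Noncentrality parameter: δ = d / √(1/n₁ + 1/n₂) = 0.9500 / √(1/13 + 1/6) = 1.9248
Critical value for a two-sided test at α = 0.05: z_{α/2} = 1.960.
Power = Φ(δ − 1.960) + Φ(−δ − 1.960) = Φ(-0.035) + Φ(-3.885) = 0.4860 + 0.0001 = 0.4860.

Power ≈ 0.486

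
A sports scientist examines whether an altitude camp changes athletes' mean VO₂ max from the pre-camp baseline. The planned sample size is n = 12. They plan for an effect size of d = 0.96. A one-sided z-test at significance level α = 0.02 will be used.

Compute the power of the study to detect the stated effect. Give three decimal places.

Noncentrality parameter: δ = d·√n = 0.96 × √12 = 3.3255
One-sided α = 0.02 → critical value z_{0.02} = 2.054.
Power = P(Z > 2.054 − δ) = Φ(1.272) = 0.8983.

Power ≈ 0.898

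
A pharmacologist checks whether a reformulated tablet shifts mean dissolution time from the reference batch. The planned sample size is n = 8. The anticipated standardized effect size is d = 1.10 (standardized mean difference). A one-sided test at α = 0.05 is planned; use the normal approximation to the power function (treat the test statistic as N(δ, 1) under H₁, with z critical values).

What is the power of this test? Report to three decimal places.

Noncentrality parameter: λ = d·√n = 1.10 × √8 = 3.1113
One-sided α = 0.05 → critical value z_{0.05} = 1.645.
Power = P(Z > 1.645 − λ) = Φ(1.466) = 0.9287.

Power ≈ 0.929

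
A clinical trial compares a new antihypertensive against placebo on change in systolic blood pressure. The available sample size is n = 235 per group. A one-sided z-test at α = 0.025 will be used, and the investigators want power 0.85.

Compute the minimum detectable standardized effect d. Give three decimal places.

d ≈ 0.276

Need Φ(δ − 1.960) = 0.85, so δ = 1.960 + 1.036 = 2.996.
δ = d·√(n/2) ⇒ d = δ/√(n/2) = 2.996/√(235/2) = 0.2764.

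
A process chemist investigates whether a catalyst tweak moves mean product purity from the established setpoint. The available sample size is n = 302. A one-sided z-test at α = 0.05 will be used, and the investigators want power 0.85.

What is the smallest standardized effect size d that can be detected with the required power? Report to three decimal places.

Need Φ(δ − 1.645) = 0.85, so δ = 1.645 + 1.036 = 2.681.
δ = d·√n ⇒ d = δ/√n = 2.681/√302 = 0.1543.

d ≈ 0.154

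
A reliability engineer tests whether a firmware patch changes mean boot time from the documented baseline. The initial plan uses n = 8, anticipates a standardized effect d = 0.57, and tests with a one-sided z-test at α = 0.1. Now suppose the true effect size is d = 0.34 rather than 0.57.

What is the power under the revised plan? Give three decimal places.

Power ≈ 0.375

With d = 0.34: δ = d·√n = 0.34 × √8 = 0.9617. Critical value z_{0.1} = 1.282.
Revised power = Φ(δ − 1.282) = Φ(-0.320) = 0.3745.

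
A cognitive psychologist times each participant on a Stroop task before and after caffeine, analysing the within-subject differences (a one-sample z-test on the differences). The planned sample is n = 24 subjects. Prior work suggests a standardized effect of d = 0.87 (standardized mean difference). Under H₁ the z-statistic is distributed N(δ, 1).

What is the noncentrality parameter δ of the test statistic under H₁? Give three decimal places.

δ ≈ 4.262

δ = d·√n = 0.87 × √24 = 4.2621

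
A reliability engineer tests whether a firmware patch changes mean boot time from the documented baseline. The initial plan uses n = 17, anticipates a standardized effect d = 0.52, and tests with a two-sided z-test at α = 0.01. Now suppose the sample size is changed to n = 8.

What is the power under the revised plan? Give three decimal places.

With n = 8: δ = d·√n = 0.52 × √8 = 1.4708. Critical value z_{0.005} = 2.576.
Revised power = Φ(δ − 2.576) + Φ(−δ − 2.576) = Φ(-1.105) + Φ(-4.047) = 0.1346 + 0.0000 = 0.1346.

Power ≈ 0.135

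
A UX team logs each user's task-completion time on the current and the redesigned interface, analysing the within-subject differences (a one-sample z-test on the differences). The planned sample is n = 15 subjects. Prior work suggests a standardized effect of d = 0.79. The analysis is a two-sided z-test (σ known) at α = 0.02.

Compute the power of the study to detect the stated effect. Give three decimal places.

Noncentrality parameter: δ = d·√n = 0.79 × √15 = 3.0597
Two-sided α = 0.02 → critical value z_{0.01} = 2.326.
Power = Φ(δ − 2.326) + Φ(−δ − 2.326) = Φ(0.733) + Φ(-5.386) = 0.7683 + 0.0000 = 0.7683.

Power ≈ 0.768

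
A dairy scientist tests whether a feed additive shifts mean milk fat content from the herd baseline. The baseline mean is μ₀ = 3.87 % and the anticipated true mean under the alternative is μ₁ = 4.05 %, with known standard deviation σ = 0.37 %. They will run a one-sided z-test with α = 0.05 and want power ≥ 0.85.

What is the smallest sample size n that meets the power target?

Standardized effect: d = |μ₁ − μ₀| / σ = |4.05 − 3.87| / 0.37 = 0.4865
Set Φ(δ − 1.645) = 0.85; then δ − 1.645 = Φ⁻¹(0.85) = 1.036, giving δ = 2.681.
δ = d·√n ⇒ n = (δ/d)² = (2.681 / 0.4865)² = 30.38.
Rounding up, n = 31.

n = 31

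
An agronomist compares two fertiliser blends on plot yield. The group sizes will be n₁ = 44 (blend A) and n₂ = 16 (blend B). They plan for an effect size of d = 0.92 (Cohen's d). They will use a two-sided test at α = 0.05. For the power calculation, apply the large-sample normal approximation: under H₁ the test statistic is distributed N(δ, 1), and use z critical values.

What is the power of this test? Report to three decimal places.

Noncentrality parameter: δ = d / √(1/n₁ + 1/n₂) = 0.92 / √(1/44 + 1/16) = 3.1514
Two-sided α = 0.05 → critical value z_{0.025} = 1.960.
Power = Φ(δ − 1.960) + Φ(−δ − 1.960) = Φ(1.191) + Φ(-5.111) = 0.8833 + 0.0000 = 0.8833.

Power ≈ 0.883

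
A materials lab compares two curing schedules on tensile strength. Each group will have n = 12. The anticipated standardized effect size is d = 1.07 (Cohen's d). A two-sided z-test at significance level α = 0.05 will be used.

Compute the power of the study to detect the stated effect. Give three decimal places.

Noncentrality parameter: δ = d·√(n/2) = 1.07 × √(12/2) = 2.6210
Two-sided α = 0.05 → critical value z_{0.025} = 1.960.
Power = Φ(δ − 1.960) + Φ(−δ − 1.960) = Φ(0.661) + Φ(-4.581) = 0.7457 + 0.0000 = 0.7457.

Power ≈ 0.746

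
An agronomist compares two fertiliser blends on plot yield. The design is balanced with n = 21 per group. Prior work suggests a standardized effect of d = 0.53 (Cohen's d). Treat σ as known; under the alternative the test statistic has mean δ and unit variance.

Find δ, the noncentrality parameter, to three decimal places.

δ ≈ 1.717

The noncentrality parameter scales effect size by the design's sample-size factor: δ = d·√(n/2) = 0.53 × √(21/2) = 1.7174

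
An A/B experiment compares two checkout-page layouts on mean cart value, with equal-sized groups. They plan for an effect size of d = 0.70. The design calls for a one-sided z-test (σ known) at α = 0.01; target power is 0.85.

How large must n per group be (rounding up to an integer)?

n = 47 per group

Set Φ(δ − 2.326) = 0.85; then δ − 2.326 = Φ⁻¹(0.85) = 1.036, giving δ = 3.363.
δ = d·√(n/2) ⇒ n = 2(δ/d)² = 2 × (3.363 / 0.70)² = 46.16.
Round up to the next whole unit.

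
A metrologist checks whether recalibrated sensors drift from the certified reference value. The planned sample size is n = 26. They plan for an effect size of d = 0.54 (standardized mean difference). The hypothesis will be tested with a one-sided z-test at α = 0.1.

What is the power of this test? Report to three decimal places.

Noncentrality parameter: δ = d·√n = 0.54 × √26 = 2.7535
Critical value for a one-sided test at α = 0.1: z_α = 1.282.
Power = P(Z > 1.282 − δ) = Φ(1.472) = 0.9295.

Power ≈ 0.929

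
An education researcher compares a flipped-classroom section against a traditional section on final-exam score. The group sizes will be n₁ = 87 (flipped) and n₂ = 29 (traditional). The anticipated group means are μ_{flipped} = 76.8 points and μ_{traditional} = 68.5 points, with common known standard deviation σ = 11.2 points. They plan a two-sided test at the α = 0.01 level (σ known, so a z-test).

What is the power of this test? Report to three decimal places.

Standardized effect: d = |μ_{flipped} − μ_{traditional}| / σ = |76.8 − 68.5| / 11.2 = 0.7411
Noncentrality parameter: δ = d / √(1/n₁ + 1/n₂) = 0.7411 / √(1/87 + 1/29) = 3.4561
Two-sided α = 0.01 → critical value z_{0.005} = 2.576.
Power = Φ(δ − 2.576) + Φ(−δ − 2.576) = Φ(0.880) + Φ(-6.032) = 0.8107 + 0.0000 = 0.8107.

Power ≈ 0.811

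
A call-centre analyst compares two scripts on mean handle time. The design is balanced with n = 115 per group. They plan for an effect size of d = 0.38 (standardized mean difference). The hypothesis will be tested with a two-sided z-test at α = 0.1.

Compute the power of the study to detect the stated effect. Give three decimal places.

Noncentrality parameter: λ = d·√(n/2) = 0.38 × √(115/2) = 2.8815
Critical value for a two-sided test at α = 0.1: z_{α/2} = 1.645.
Power = Φ(λ − 1.645) + Φ(−λ − 1.645) = Φ(1.237) + Φ(-4.526) = 0.8919 + 0.0000 = 0.8919.

Power ≈ 0.892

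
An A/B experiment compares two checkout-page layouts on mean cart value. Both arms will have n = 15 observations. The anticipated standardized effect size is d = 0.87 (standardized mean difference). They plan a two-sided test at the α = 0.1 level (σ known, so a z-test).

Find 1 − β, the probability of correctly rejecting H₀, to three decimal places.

Power ≈ 0.770

Noncentrality parameter: λ = d·√(n/2) = 0.87 × √(15/2) = 2.3826
Critical value for a two-sided test at α = 0.1: z_{α/2} = 1.645.
Power = Φ(λ − 1.645) + Φ(−λ − 1.645) = Φ(0.738) + Φ(-4.027) = 0.7697 + 0.0000 = 0.7697.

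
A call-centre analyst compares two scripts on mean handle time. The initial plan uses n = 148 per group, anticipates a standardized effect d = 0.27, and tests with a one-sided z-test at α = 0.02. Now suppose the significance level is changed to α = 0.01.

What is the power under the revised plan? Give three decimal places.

δ = d·√(n/2) = 0.27 × √(148/2) = 2.3226 (unchanged). New critical value: z_{0.01} = 2.326.
Revised power = P(Z > 2.326 − δ) = Φ(-0.004) = 0.4985.

Power ≈ 0.499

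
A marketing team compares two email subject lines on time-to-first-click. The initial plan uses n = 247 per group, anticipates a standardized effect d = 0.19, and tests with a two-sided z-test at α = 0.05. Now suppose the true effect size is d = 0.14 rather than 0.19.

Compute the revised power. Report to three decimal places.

Power ≈ 0.343

With d = 0.14: δ = d·√(n/2) = 0.14 × √(247/2) = 1.5558. Critical value z_{0.025} = 1.960.
Revised power = Φ(δ − 1.960) + Φ(−δ − 1.960) = Φ(-0.404) + Φ(-3.516) = 0.3431 + 0.0002 = 0.3433.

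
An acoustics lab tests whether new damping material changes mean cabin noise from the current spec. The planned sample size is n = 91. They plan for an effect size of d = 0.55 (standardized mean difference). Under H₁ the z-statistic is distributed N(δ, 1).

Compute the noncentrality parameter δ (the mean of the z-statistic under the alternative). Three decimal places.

The noncentrality parameter scales effect size by the design's sample-size factor: δ = d·√n = 0.55 × √91 = 5.2467

δ ≈ 5.247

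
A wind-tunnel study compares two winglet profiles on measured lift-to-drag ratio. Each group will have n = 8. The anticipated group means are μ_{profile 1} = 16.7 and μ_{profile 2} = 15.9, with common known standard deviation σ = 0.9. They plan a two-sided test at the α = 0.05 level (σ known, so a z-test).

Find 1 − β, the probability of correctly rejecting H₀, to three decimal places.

Power ≈ 0.428

Standardized effect: d = |μ_{profile 1} − μ_{profile 2}| / σ = |16.7 − 15.9| / 0.9 = 0.8889
Noncentrality parameter: δ = d·√(n/2) = 0.8889 × √(8/2) = 1.7778
Critical value for a two-sided test at α = 0.05: z_{α/2} = 1.960.
Power = Φ(δ − 1.960) + Φ(−δ − 1.960) = Φ(-0.182) + Φ(-3.738) = 0.4277 + 0.0001 = 0.4278.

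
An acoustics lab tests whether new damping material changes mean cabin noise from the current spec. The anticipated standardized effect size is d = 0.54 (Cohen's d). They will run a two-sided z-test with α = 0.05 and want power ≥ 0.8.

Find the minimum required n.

n = 27

For power 0.8 need Φ(δ − z_{0.025}) = 0.8, so δ = z_{0.025} + z_{0.20} = 1.960 + 0.842 = 2.802.
(The Φ(−δ − z_{α/2}) term is vanishingly small for δ > 0 and is dropped in the standard sample-size formula.)
δ = d·√n ⇒ n = (δ/d)² = (2.802 / 0.54)² = 26.92.
Round up to the next whole unit.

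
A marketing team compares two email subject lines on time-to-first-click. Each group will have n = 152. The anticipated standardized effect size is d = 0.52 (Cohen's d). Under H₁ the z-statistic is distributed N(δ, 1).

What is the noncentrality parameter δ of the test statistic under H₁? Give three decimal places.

The noncentrality parameter scales effect size by the design's sample-size factor: δ = d·√(n/2) = 0.52 × √(152/2) = 4.5333

δ ≈ 4.533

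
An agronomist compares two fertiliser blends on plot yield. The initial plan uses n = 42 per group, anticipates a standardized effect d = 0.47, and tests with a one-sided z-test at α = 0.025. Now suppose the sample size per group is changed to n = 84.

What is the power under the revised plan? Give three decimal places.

With n = 84 per group: δ = d·√(n/2) = 0.47 × √(84/2) = 3.0459. Critical value z_{0.025} = 1.960.
Revised power = Φ(δ − 1.960) = Φ(1.086) = 0.8613.

Power ≈ 0.861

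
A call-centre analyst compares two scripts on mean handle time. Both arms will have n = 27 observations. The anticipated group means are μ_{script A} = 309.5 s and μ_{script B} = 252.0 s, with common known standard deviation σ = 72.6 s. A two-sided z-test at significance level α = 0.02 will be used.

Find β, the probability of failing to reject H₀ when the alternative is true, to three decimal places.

Standardized effect: d = |μ_{script A} − μ_{script B}| / σ = |309.5 − 252.0| / 72.6 = 0.7920
Noncentrality parameter: δ = d·√(n/2) = 0.7920 × √(27/2) = 2.9100
Two-sided α = 0.02 → critical value z_{0.01} = 2.326.
Power = Φ(δ − 2.326) + Φ(−δ − 2.326) = Φ(0.584) + Φ(-5.236) = 0.7203 + 0.0000 = 0.7203.
Type II error: β = 1 − power = 1 − 0.7203 = 0.2797.

β ≈ 0.280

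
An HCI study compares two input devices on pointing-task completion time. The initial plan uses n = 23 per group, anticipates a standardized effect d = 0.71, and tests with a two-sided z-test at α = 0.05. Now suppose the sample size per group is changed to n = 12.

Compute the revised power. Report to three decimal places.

With n = 12 per group: δ = d·√(n/2) = 0.71 × √(12/2) = 1.7391. Critical value z_{0.025} = 1.960.
Revised power = Φ(δ − 1.960) + Φ(−δ − 1.960) = Φ(-0.221) + Φ(-3.699) = 0.4126 + 0.0001 = 0.4127.

Power ≈ 0.413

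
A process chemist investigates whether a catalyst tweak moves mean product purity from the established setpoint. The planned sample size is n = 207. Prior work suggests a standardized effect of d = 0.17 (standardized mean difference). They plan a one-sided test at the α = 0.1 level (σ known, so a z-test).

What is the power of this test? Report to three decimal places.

Noncentrality parameter: δ = d·√n = 0.17 × √207 = 2.4459
Critical value for a one-sided test at α = 0.1: z_α = 1.282.
Power = Φ(δ − 1.282) = Φ(1.164) = 0.8779.

Power ≈ 0.878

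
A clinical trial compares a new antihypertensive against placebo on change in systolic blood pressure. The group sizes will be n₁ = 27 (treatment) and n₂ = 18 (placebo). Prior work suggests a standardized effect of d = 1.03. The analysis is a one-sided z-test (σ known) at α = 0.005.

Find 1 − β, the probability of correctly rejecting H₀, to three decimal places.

Noncentrality parameter: δ = d / √(1/n₁ + 1/n₂) = 1.03 / √(1/27 + 1/18) = 3.3849
Critical value for a one-sided test at α = 0.005: z_α = 2.576.
Power = Φ(δ − 2.576) = Φ(0.809) = 0.7908.

Power ≈ 0.791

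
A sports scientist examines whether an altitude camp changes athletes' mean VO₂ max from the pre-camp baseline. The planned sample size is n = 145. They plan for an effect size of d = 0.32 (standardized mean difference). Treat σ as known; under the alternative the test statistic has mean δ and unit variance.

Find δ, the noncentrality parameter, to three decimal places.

δ = d·√n = 0.32 × √145 = 3.8533

δ ≈ 3.853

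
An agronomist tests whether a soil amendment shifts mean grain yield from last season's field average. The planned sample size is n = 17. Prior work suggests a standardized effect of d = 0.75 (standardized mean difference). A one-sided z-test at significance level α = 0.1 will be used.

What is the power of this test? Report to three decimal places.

Noncentrality parameter: δ = d·√n = 0.75 × √17 = 3.0923
One-sided α = 0.1 → critical value z_{0.1} = 1.282.
Power = Φ(δ − 1.282) = Φ(1.811) = 0.9649.

Power ≈ 0.965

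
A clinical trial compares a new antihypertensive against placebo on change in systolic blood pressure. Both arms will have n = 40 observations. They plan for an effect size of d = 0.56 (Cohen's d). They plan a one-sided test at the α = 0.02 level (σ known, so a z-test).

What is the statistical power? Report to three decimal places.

Power ≈ 0.674

Noncentrality parameter: δ = d·√(n/2) = 0.56 × √(40/2) = 2.5044
One-sided α = 0.02 → critical value z_{0.02} = 2.054.
Power = P(Z > 2.054 − δ) = Φ(0.451) = 0.6739.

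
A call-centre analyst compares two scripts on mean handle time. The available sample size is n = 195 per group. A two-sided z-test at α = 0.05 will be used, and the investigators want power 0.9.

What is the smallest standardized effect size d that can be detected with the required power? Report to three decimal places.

d ≈ 0.328

Need Φ(δ − 1.960) = 0.9, so δ = 1.960 + 1.282 = 3.242.
(The second rejection-region term Φ(−δ − z_{α/2}) is negligible and dropped.)
δ = d·√(n/2) ⇒ d = δ/√(n/2) = 3.242/√(195/2) = 0.3283.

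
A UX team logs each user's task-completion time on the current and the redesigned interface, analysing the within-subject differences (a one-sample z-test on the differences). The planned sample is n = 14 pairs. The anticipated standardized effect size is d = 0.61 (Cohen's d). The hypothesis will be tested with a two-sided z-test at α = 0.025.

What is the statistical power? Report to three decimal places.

Power ≈ 0.516

Noncentrality parameter: δ = d·√n = 0.61 × √14 = 2.2824
Critical value for a two-sided test at α = 0.025: z_{α/2} = 2.241.
Power = Φ(δ − 2.241) + Φ(−δ − 2.241) = Φ(0.041) + Φ(-4.524) = 0.5164 + 0.0000 = 0.5164.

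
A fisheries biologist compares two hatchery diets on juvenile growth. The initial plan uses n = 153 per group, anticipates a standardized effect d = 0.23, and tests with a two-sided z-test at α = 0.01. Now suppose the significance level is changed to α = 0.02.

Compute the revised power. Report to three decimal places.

δ = d·√(n/2) = 0.23 × √(153/2) = 2.0117 (unchanged). New critical value: z_{0.01} = 2.326.
Revised power = Φ(δ − 2.326) + Φ(−δ − 2.326) = Φ(-0.315) + Φ(-4.338) = 0.3765 + 0.0000 = 0.3765.

Power ≈ 0.377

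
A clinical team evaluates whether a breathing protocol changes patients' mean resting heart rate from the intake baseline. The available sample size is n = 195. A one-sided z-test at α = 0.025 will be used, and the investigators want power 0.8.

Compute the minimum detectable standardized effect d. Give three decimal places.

d ≈ 0.201

Need Φ(δ − 1.960) = 0.8, so δ = 1.960 + 0.842 = 2.802.
δ = d·√n ⇒ d = δ/√n = 2.802/√195 = 0.2006.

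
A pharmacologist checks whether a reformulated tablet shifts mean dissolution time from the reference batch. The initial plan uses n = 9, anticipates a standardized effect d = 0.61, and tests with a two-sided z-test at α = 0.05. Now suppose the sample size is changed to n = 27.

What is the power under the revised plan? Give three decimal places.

With n = 27: δ = d·√n = 0.61 × √27 = 3.1697. Critical value z_{0.025} = 1.960.
Revised power = Φ(δ − 1.960) + Φ(−δ − 1.960) = Φ(1.210) + Φ(-5.130) = 0.8868 + 0.0000 = 0.8868.

Power ≈ 0.887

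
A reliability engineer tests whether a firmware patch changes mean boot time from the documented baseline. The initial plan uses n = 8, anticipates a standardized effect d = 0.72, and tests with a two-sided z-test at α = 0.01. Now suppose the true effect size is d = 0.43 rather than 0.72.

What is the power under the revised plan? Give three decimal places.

Power ≈ 0.087

With d = 0.43: δ = d·√n = 0.43 × √8 = 1.2162. Critical value z_{0.005} = 2.576.
Revised power = Φ(δ − 2.576) + Φ(−δ − 2.576) = Φ(-1.360) + Φ(-3.792) = 0.0870 + 0.0001 = 0.0871.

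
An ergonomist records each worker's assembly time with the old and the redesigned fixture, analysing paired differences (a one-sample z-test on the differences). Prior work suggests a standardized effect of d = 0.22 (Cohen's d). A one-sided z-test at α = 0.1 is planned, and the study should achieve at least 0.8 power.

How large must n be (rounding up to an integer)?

n = 94

Set Φ(δ − 1.282) = 0.8; then δ − 1.282 = Φ⁻¹(0.8) = 0.842, giving δ = 2.123.
δ = d·√n ⇒ n = (δ/d)² = (2.123 / 0.22)² = 93.14.
Rounding up, n = 94.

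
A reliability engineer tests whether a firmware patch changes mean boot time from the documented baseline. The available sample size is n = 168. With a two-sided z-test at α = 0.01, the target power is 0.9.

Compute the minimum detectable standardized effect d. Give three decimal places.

Need Φ(δ − 2.576) = 0.9, so δ = 2.576 + 1.282 = 3.857.
(The second rejection-region term Φ(−δ − z_{α/2}) is negligible and dropped.)
δ = d·√n ⇒ d = δ/√n = 3.857/√168 = 0.2976.

d ≈ 0.298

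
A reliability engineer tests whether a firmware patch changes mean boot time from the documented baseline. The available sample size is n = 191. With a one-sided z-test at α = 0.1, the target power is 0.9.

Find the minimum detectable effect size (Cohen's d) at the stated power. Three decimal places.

Required noncentrality: δ = z_{0.1} + z_{0.10} = 1.282 + 1.282 = 2.563.
δ = d·√n ⇒ d = δ/√n = 2.563/√191 = 0.1855.

d ≈ 0.185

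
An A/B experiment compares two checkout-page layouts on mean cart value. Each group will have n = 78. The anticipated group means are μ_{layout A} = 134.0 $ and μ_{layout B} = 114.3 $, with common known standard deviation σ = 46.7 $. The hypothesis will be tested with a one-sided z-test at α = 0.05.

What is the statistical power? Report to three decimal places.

Power ≈ 0.839

Standardized effect: d = |μ_{layout A} − μ_{layout B}| / σ = |134.0 − 114.3| / 46.7 = 0.4218
Noncentrality parameter: δ = d·√(n/2) = 0.4218 × √(78/2) = 2.6344
One-sided α = 0.05 → critical value z_{0.05} = 1.645.
Power = Φ(δ − 1.645) = Φ(0.990) = 0.8388.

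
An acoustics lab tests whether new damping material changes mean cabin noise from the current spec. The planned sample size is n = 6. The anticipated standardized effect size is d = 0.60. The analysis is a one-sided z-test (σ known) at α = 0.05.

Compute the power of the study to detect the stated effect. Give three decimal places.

Power ≈ 0.430

Noncentrality parameter: δ = d·√n = 0.60 × √6 = 1.4697
Critical value for a one-sided test at α = 0.05: z_α = 1.645.
Power = Φ(δ − 1.645) = Φ(-0.175) = 0.4305.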